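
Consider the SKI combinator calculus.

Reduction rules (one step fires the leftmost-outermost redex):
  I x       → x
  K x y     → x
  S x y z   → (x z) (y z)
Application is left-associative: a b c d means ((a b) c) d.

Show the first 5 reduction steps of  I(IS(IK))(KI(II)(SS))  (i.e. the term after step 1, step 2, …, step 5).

Answer: after 5 steps: SK(SS)

Reduction:
  start: I(IS(IK))(KI(II)(SS))
  step 1: IS(IK)(KI(II)(SS))
  step 2: S(IK)(KI(II)(SS))
  step 3: SK(KI(II)(SS))
  step 4: SK(I(SS))
  step 5: SK(SS)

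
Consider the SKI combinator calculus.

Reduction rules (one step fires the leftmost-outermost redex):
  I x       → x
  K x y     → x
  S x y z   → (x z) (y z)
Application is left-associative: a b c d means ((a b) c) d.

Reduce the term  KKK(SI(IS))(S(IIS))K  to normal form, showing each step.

  start: KKK(SI(IS))(S(IIS))K
  →1  K(SI(IS))(S(IIS))K
  →2  SI(IS)K
  →3  IK(ISK)
  →4  K(ISK)
  →5  K(SK)

Answer: normal form = K(SK)  (in 5 steps)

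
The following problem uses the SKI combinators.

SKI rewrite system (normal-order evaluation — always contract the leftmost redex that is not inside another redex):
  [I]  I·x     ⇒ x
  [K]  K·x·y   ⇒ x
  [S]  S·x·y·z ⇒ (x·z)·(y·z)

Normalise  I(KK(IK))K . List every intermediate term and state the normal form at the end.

Answer: normal form = KK  (in 2 steps)

Derivation:
  start: I(KK(IK))K
  →1  KK(IK)K
  →2  KK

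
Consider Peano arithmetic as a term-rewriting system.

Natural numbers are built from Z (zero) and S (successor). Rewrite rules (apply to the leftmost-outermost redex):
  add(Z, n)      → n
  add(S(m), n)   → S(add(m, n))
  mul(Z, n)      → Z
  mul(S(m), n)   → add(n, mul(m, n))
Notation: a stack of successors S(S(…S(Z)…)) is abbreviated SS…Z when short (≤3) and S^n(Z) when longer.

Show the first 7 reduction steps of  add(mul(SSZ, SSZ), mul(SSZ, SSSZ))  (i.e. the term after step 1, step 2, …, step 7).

  start: add(mul(SSZ, SSZ), mul(SSZ, SSSZ))
  step 1: add(add(SSZ, mul(SZ, SSZ)), mul(SSZ, SSSZ))
  step 2: add(S(add(SZ, mul(SZ, SSZ))), mul(SSZ, SSSZ))
  step 3: S(add(add(SZ, mul(SZ, SSZ)), mul(SSZ, SSSZ)))
  step 4: S(add(S(add(Z, mul(SZ, SSZ))), mul(SSZ, SSSZ)))
  step 5: S(S(add(add(Z, mul(SZ, SSZ)), mul(SSZ, SSSZ))))
  step 6: S(S(add(mul(SZ, SSZ), mul(SSZ, SSSZ))))
  step 7: S(S(add(add(SSZ, mul(Z, SSZ)), mul(SSZ, SSSZ))))

Answer: after 7 steps: S(S(add(add(SSZ, mul(Z, SSZ)), mul(SSZ, SSSZ))))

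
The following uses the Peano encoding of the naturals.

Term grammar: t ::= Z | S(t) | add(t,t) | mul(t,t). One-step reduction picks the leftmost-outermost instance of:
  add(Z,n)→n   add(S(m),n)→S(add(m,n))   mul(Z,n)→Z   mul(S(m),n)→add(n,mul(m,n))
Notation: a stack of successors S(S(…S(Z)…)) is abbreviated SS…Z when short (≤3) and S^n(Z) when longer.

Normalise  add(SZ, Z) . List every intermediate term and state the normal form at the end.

Answer: normal form = SZ  (in 2 steps)

Working:
  start: add(SZ, Z)
  →1  S(add(Z, Z))
  →2  SZ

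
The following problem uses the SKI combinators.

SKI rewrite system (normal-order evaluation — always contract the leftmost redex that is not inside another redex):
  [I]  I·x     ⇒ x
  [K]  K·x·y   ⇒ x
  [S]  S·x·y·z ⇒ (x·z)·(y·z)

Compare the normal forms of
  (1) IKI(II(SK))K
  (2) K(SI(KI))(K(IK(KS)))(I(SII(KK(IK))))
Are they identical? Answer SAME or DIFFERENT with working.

Answer: SAME — A ⇓ K, B ⇓ K

Derivation:
Term A:
  start: IKI(II(SK))K
  [1] KI(II(SK))K
  [2] IK
  [3] K

Term B:
  start: K(SI(KI))(K(IK(KS)))(I(SII(KK(IK))))
  [1] SI(KI)(I(SII(KK(IK))))
  [2] I(I(SII(KK(IK))))(KI(I(SII(KK(IK)))))
  [3] I(SII(KK(IK)))(KI(I(SII(KK(IK)))))
  [4] SII(KK(IK))(KI(I(SII(KK(IK)))))
  [5] I(KK(IK))(I(KK(IK)))(KI(I(SII(KK(IK)))))
  [6] KK(IK)(I(KK(IK)))(KI(I(SII(KK(IK)))))
  [7] K(I(KK(IK)))(KI(I(SII(KK(IK)))))
  [8] I(KK(IK))
  [9] KK(IK)
  [10] K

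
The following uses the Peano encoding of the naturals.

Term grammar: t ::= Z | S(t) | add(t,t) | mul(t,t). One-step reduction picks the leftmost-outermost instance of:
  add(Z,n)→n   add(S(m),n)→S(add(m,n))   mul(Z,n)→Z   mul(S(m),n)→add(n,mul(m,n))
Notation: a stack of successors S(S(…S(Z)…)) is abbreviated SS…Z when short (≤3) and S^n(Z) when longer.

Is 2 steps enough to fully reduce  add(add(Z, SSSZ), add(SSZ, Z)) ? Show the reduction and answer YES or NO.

Answer: NO — after 2 steps the term is S(add(SSZ, add(SSZ, Z))), not yet normal

Working:
  start: add(add(Z, SSSZ), add(SSZ, Z))
  step 1: add(SSSZ, add(SSZ, Z))
  step 2: S(add(SSZ, add(SSZ, Z)))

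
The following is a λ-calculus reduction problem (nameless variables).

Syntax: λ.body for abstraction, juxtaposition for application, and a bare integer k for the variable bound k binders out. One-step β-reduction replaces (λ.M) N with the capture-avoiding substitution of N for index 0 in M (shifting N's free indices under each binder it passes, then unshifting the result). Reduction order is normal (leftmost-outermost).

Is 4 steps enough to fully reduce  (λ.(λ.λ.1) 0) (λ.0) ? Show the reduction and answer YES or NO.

Answer: YES — reaches normal form λ.λ.0 in 2 ≤ 4 steps

Reduction:
  start: (λ.(λ.λ.1) 0) (λ.0)
  step 1: (λ.λ.1) (λ.0)
  step 2: λ.λ.0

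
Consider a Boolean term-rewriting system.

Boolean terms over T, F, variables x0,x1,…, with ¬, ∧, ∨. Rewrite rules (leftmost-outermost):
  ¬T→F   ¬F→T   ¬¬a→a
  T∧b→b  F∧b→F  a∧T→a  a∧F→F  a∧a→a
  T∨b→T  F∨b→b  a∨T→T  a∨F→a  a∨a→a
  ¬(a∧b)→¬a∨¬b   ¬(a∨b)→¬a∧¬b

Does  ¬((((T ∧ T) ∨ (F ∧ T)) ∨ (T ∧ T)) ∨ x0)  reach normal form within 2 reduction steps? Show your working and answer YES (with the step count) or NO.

Answer: NO — after 2 steps the term is (¬((T ∧ T) ∨ (F ∧ T)) ∧ ¬(T ∧ T)) ∧ ¬x0, not yet normal

Working:
  start: ¬((((T ∧ T) ∨ (F ∧ T)) ∨ (T ∧ T)) ∨ x0)
  [1] ¬(((T ∧ T) ∨ (F ∧ T)) ∨ (T ∧ T)) ∧ ¬x0
  [2] (¬((T ∧ T) ∨ (F ∧ T)) ∧ ¬(T ∧ T)) ∧ ¬x0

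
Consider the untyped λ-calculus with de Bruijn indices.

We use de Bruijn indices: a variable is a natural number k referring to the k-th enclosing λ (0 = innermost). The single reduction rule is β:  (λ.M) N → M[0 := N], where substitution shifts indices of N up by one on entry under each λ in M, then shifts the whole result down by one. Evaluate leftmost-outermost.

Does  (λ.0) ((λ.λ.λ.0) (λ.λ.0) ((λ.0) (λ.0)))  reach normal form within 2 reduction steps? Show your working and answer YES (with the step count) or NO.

Answer: NO — after 2 steps the term is (λ.λ.0) ((λ.0) (λ.0)), not yet normal

Derivation:
  start: (λ.0) ((λ.λ.λ.0) (λ.λ.0) ((λ.0) (λ.0)))
  →1  (λ.λ.λ.0) (λ.λ.0) ((λ.0) (λ.0))
  →2  (λ.λ.0) ((λ.0) (λ.0))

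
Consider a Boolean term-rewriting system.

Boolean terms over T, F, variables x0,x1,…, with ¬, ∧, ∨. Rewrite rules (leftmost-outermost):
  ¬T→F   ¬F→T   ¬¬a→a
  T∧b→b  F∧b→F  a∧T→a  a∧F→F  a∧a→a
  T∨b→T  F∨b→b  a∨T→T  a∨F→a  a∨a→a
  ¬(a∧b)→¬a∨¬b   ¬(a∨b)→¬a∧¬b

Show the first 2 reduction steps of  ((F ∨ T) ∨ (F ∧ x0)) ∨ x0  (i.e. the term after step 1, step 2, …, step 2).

  start: ((F ∨ T) ∨ (F ∧ x0)) ∨ x0
  step 1: (T ∨ (F ∧ x0)) ∨ x0
  step 2: T ∨ x0

Answer: after 2 steps: T ∨ x0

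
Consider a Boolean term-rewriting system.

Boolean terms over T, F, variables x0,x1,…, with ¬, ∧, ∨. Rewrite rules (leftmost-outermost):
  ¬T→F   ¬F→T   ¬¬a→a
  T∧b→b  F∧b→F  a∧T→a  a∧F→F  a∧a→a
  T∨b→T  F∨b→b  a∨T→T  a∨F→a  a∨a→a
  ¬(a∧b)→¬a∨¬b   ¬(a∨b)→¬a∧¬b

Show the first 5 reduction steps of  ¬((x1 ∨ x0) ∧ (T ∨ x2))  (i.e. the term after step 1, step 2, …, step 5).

Answer: after 5 steps: (¬x1 ∧ ¬x0) ∨ F

Reduction:
  start: ¬((x1 ∨ x0) ∧ (T ∨ x2))
  step 1: ¬(x1 ∨ x0) ∨ ¬(T ∨ x2)
  step 2: (¬x1 ∧ ¬x0) ∨ ¬(T ∨ x2)
  step 3: (¬x1 ∧ ¬x0) ∨ (¬T ∧ ¬x2)
  step 4: (¬x1 ∧ ¬x0) ∨ (F ∧ ¬x2)
  step 5: (¬x1 ∧ ¬x0) ∨ F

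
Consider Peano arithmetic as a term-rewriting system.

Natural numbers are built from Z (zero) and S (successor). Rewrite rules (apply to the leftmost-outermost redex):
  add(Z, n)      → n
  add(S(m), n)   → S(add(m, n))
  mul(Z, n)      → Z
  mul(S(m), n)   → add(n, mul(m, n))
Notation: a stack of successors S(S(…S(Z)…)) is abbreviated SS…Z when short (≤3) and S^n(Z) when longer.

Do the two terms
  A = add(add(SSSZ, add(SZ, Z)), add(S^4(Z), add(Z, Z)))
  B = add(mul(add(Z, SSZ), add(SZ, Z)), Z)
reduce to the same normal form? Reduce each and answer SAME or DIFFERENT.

Answer: DIFFERENT — A ⇓ S^8(Z), B ⇓ SSZ

Derivation:
Term A:
  start: add(add(SSSZ, add(SZ, Z)), add(S^4(Z), add(Z, Z)))
  →1  add(S(add(SSZ, add(SZ, Z))), add(S^4(Z), add(Z, Z)))
  →2  S(add(add(SSZ, add(SZ, Z)), add(S^4(Z), add(Z, Z))))
  →3  S(add(S(add(SZ, add(SZ, Z))), add(S^4(Z), add(Z, Z))))
  →4  S(S(add(add(SZ, add(SZ, Z)), add(S^4(Z), add(Z, Z)))))
  →5  S(S(add(S(add(Z, add(SZ, Z))), add(S^4(Z), add(Z, Z)))))
  →6  S(S(S(add(add(Z, add(SZ, Z)), add(S^4(Z), add(Z, Z))))))
  →7  S(S(S(add(add(SZ, Z), add(S^4(Z), add(Z, Z))))))
  →8  S(S(S(add(S(add(Z, Z)), add(S^4(Z), add(Z, Z))))))
  →9  S(S(S(S(add(add(Z, Z), add(S^4(Z), add(Z, Z)))))))
  →10  S(S(S(S(add(Z, add(S^4(Z), add(Z, Z)))))))
  →11  S(S(S(S(add(S^4(Z), add(Z, Z))))))
  →12  S(S(S(S(S(add(SSSZ, add(Z, Z)))))))
  →13  S(S(S(S(S(S(add(SSZ, add(Z, Z))))))))
  →14  S(S(S(S(S(S(S(add(SZ, add(Z, Z)))))))))
  →15  S(S(S(S(S(S(S(S(add(Z, add(Z, Z))))))))))
  →16  S(S(S(S(S(S(S(S(add(Z, Z)))))))))
  →17  S^8(Z)

Term B:
  start: add(mul(add(Z, SSZ), add(SZ, Z)), Z)
  →1  add(mul(SSZ, add(SZ, Z)), Z)
  →2  add(add(add(SZ, Z), mul(SZ, add(SZ, Z))), Z)
  →3  add(add(S(add(Z, Z)), mul(SZ, add(SZ, Z))), Z)
  →4  add(S(add(add(Z, Z), mul(SZ, add(SZ, Z)))), Z)
  →5  S(add(add(add(Z, Z), mul(SZ, add(SZ, Z))), Z))
  →6  S(add(add(Z, mul(SZ, add(SZ, Z))), Z))
  →7  S(add(mul(SZ, add(SZ, Z)), Z))
  →8  S(add(add(add(SZ, Z), mul(Z, add(SZ, Z))), Z))
  →9  S(add(add(S(add(Z, Z)), mul(Z, add(SZ, Z))), Z))
  →10  S(add(S(add(add(Z, Z), mul(Z, add(SZ, Z)))), Z))
  →11  S(S(add(add(add(Z, Z), mul(Z, add(SZ, Z))), Z)))
  →12  S(S(add(add(Z, mul(Z, add(SZ, Z))), Z)))
  →13  S(S(add(mul(Z, add(SZ, Z)), Z)))
  →14  S(S(add(Z, Z)))
  →15  SSZ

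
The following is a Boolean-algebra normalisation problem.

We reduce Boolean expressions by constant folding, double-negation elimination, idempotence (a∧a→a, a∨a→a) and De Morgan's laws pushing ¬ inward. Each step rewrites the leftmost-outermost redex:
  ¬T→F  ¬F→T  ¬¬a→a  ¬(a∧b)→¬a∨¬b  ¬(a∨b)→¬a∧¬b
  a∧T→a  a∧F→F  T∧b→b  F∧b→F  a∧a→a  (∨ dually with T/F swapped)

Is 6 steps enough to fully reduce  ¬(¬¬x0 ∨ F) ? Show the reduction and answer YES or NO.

Answer: YES — reaches normal form ¬x0 in 4 ≤ 6 steps

Working:
  start: ¬(¬¬x0 ∨ F)
  →1  ¬¬¬x0 ∧ ¬F
  →2  ¬x0 ∧ ¬F
  →3  ¬x0 ∧ T
  →4  ¬x0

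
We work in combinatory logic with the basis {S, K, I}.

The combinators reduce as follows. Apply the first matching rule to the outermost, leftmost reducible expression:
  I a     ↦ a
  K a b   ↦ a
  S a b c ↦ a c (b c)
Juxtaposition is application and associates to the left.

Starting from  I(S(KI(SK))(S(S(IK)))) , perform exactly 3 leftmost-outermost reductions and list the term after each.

  start: I(S(KI(SK))(S(S(IK))))
  step 1: S(KI(SK))(S(S(IK)))
  step 2: SI(S(S(IK)))
  step 3: SI(S(SK))

Answer: after 3 steps: SI(S(SK))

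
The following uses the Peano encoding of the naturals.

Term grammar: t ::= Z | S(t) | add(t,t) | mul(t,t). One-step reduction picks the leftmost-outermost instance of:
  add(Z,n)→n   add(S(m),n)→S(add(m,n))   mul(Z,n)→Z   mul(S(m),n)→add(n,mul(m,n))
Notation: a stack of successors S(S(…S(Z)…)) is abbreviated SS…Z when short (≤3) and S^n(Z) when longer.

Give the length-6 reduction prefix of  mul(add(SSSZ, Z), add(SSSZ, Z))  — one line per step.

  start: mul(add(SSSZ, Z), add(SSSZ, Z))
  →1  mul(S(add(SSZ, Z)), add(SSSZ, Z))
  →2  add(add(SSSZ, Z), mul(add(SSZ, Z), add(SSSZ, Z)))
  →3  add(S(add(SSZ, Z)), mul(add(SSZ, Z), add(SSSZ, Z)))
  →4  S(add(add(SSZ, Z), mul(add(SSZ, Z), add(SSSZ, Z))))
  →5  S(add(S(add(SZ, Z)), mul(add(SSZ, Z), add(SSSZ, Z))))
  →6  S(S(add(add(SZ, Z), mul(add(SSZ, Z), add(SSSZ, Z)))))

Answer: after 6 steps: S(S(add(add(SZ, Z), mul(add(SSZ, Z), add(SSSZ, Z)))))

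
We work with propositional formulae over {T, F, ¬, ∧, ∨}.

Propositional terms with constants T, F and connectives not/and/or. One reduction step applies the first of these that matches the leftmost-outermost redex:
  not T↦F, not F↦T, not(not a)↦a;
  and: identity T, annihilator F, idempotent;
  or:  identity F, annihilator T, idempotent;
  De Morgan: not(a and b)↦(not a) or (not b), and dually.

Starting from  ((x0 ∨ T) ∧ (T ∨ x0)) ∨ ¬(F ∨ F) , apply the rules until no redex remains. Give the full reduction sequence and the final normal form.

Answer: normal form = T  (in 4 steps)

Derivation:
  start: ((x0 ∨ T) ∧ (T ∨ x0)) ∨ ¬(F ∨ F)
  [1] (T ∧ (T ∨ x0)) ∨ ¬(F ∨ F)
  [2] (T ∨ x0) ∨ ¬(F ∨ F)
  [3] T ∨ ¬(F ∨ F)
  [4] T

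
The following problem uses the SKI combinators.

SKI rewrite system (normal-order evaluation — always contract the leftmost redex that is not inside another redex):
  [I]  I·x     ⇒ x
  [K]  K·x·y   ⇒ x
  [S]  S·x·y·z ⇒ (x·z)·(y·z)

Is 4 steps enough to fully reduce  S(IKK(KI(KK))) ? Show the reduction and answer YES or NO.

Answer: YES — reaches normal form SK in 2 ≤ 4 steps

Derivation:
  start: S(IKK(KI(KK)))
  →1  S(KK(KI(KK)))
  →2  SK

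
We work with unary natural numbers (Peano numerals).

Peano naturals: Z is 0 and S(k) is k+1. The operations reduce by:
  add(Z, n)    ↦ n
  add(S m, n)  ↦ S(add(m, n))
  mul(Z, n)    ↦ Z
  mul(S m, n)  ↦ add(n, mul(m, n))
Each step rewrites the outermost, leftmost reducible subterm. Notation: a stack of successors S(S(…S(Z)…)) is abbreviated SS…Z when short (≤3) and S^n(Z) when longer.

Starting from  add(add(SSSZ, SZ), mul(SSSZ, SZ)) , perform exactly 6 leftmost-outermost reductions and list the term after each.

Answer: after 6 steps: S(S(S(add(add(Z, SZ), mul(SSSZ, SZ)))))

Reduction:
  start: add(add(SSSZ, SZ), mul(SSSZ, SZ))
  →1  add(S(add(SSZ, SZ)), mul(SSSZ, SZ))
  →2  S(add(add(SSZ, SZ), mul(SSSZ, SZ)))
  →3  S(add(S(add(SZ, SZ)), mul(SSSZ, SZ)))
  →4  S(S(add(add(SZ, SZ), mul(SSSZ, SZ))))
  →5  S(S(add(S(add(Z, SZ)), mul(SSSZ, SZ))))
  →6  S(S(S(add(add(Z, SZ), mul(SSSZ, SZ)))))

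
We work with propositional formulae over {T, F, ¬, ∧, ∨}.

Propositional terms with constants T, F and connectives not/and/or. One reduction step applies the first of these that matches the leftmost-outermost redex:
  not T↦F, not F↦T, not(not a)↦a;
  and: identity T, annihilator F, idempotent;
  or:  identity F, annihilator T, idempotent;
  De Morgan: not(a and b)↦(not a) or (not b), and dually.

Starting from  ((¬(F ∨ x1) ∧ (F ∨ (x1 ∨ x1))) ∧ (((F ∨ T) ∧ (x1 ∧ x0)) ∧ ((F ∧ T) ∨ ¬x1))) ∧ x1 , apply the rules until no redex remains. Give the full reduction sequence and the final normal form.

  start: ((¬(F ∨ x1) ∧ (F ∨ (x1 ∨ x1))) ∧ (((F ∨ T) ∧ (x1 ∧ x0)) ∧ ((F ∧ T) ∨ ¬x1))) ∧ x1
  →1  (((¬F ∧ ¬x1) ∧ (F ∨ (x1 ∨ x1))) ∧ (((F ∨ T) ∧ (x1 ∧ x0)) ∧ ((F ∧ T) ∨ ¬x1))) ∧ x1
  →2  (((T ∧ ¬x1) ∧ (F ∨ (x1 ∨ x1))) ∧ (((F ∨ T) ∧ (x1 ∧ x0)) ∧ ((F ∧ T) ∨ ¬x1))) ∧ x1
  →3  ((¬x1 ∧ (F ∨ (x1 ∨ x1))) ∧ (((F ∨ T) ∧ (x1 ∧ x0)) ∧ ((F ∧ T) ∨ ¬x1))) ∧ x1
  →4  ((¬x1 ∧ (x1 ∨ x1)) ∧ (((F ∨ T) ∧ (x1 ∧ x0)) ∧ ((F ∧ T) ∨ ¬x1))) ∧ x1
  →5  ((¬x1 ∧ x1) ∧ (((F ∨ T) ∧ (x1 ∧ x0)) ∧ ((F ∧ T) ∨ ¬x1))) ∧ x1
  →6  ((¬x1 ∧ x1) ∧ ((T ∧ (x1 ∧ x0)) ∧ ((F ∧ T) ∨ ¬x1))) ∧ x1
  →7  ((¬x1 ∧ x1) ∧ ((x1 ∧ x0) ∧ ((F ∧ T) ∨ ¬x1))) ∧ x1
  →8  ((¬x1 ∧ x1) ∧ ((x1 ∧ x0) ∧ (F ∨ ¬x1))) ∧ x1
  →9  ((¬x1 ∧ x1) ∧ ((x1 ∧ x0) ∧ ¬x1)) ∧ x1

Answer: normal form = ((¬x1 ∧ x1) ∧ ((x1 ∧ x0) ∧ ¬x1)) ∧ x1  (in 9 steps)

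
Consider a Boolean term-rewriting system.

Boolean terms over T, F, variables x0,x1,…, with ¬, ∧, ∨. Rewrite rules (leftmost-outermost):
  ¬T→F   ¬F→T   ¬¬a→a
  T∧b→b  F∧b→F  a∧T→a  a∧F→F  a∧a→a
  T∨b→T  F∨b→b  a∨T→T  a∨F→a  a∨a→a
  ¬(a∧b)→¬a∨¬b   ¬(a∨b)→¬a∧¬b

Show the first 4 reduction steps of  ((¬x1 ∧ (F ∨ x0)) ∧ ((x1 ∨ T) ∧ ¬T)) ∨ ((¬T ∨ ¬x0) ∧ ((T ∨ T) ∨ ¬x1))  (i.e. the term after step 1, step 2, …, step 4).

  start: ((¬x1 ∧ (F ∨ x0)) ∧ ((x1 ∨ T) ∧ ¬T)) ∨ ((¬T ∨ ¬x0) ∧ ((T ∨ T) ∨ ¬x1))
  →1  ((¬x1 ∧ x0) ∧ ((x1 ∨ T) ∧ ¬T)) ∨ ((¬T ∨ ¬x0) ∧ ((T ∨ T) ∨ ¬x1))
  →2  ((¬x1 ∧ x0) ∧ (T ∧ ¬T)) ∨ ((¬T ∨ ¬x0) ∧ ((T ∨ T) ∨ ¬x1))
  →3  ((¬x1 ∧ x0) ∧ ¬T) ∨ ((¬T ∨ ¬x0) ∧ ((T ∨ T) ∨ ¬x1))
  →4  ((¬x1 ∧ x0) ∧ F) ∨ ((¬T ∨ ¬x0) ∧ ((T ∨ T) ∨ ¬x1))

Answer: after 4 steps: ((¬x1 ∧ x0) ∧ F) ∨ ((¬T ∨ ¬x0) ∧ ((T ∨ T) ∨ ¬x1))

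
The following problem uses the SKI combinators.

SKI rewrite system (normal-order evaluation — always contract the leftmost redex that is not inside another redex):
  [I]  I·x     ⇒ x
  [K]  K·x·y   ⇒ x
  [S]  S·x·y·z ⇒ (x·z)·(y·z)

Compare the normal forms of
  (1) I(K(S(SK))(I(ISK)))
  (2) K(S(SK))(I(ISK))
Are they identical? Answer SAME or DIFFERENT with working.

Answer: SAME — A ⇓ S(SK), B ⇓ S(SK)

Reduction:
Term A:
  start: I(K(S(SK))(I(ISK)))
  step 1: K(S(SK))(I(ISK))
  step 2: S(SK)

Term B:
  start: K(S(SK))(I(ISK))
  step 1: S(SK)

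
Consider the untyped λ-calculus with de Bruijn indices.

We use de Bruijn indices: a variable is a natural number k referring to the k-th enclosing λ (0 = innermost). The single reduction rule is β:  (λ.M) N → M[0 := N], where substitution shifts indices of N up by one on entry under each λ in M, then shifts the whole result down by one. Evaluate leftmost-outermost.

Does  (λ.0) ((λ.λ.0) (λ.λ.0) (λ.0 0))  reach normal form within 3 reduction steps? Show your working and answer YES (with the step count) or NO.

Answer: YES — reaches normal form λ.0 0 in 3 ≤ 3 steps

Reduction:
  start: (λ.0) ((λ.λ.0) (λ.λ.0) (λ.0 0))
  →1  (λ.λ.0) (λ.λ.0) (λ.0 0)
  →2  (λ.0) (λ.0 0)
  →3  λ.0 0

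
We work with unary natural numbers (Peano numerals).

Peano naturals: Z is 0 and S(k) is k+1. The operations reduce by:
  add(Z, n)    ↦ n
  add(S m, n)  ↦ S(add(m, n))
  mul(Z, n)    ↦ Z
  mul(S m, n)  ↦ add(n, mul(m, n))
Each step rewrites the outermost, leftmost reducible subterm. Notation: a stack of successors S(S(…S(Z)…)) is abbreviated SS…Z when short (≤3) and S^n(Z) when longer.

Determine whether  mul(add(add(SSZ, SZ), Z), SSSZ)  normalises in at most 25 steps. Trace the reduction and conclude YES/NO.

  start: mul(add(add(SSZ, SZ), Z), SSSZ)
  [1] mul(add(S(add(SZ, SZ)), Z), SSSZ)
  [2] mul(S(add(add(SZ, SZ), Z)), SSSZ)
  [3] add(SSSZ, mul(add(add(SZ, SZ), Z), SSSZ))
  [4] S(add(SSZ, mul(add(add(SZ, SZ), Z), SSSZ)))
  [5] S(S(add(SZ, mul(add(add(SZ, SZ), Z), SSSZ))))
  [6] S(S(S(add(Z, mul(add(add(SZ, SZ), Z), SSSZ)))))
  [7] S(S(S(mul(add(add(SZ, SZ), Z), SSSZ))))
  [8] S(S(S(mul(add(S(add(Z, SZ)), Z), SSSZ))))
  [9] S(S(S(mul(S(add(add(Z, SZ), Z)), SSSZ))))
  [10] S(S(S(add(SSSZ, mul(add(add(Z, SZ), Z), SSSZ)))))
  [11] S(S(S(S(add(SSZ, mul(add(add(Z, SZ), Z), SSSZ))))))
  [12] S(S(S(S(S(add(SZ, mul(add(add(Z, SZ), Z), SSSZ)))))))
  [13] S(S(S(S(S(S(add(Z, mul(add(add(Z, SZ), Z), SSSZ))))))))
  [14] S(S(S(S(S(S(mul(add(add(Z, SZ), Z), SSSZ)))))))
  [15] S(S(S(S(S(S(mul(add(SZ, Z), SSSZ)))))))
  [16] S(S(S(S(S(S(mul(S(add(Z, Z)), SSSZ)))))))
  [17] S(S(S(S(S(S(add(SSSZ, mul(add(Z, Z), SSSZ))))))))
  [18] S(S(S(S(S(S(S(add(SSZ, mul(add(Z, Z), SSSZ)))))))))
  [19] S(S(S(S(S(S(S(S(add(SZ, mul(add(Z, Z), SSSZ))))))))))
  [20] S(S(S(S(S(S(S(S(S(add(Z, mul(add(Z, Z), SSSZ)))))))))))
  [21] S(S(S(S(S(S(S(S(S(mul(add(Z, Z), SSSZ))))))))))
  [22] S(S(S(S(S(S(S(S(S(mul(Z, SSSZ))))))))))
  [23] S^9(Z)

Answer: YES — reaches normal form S^9(Z) in 23 ≤ 25 steps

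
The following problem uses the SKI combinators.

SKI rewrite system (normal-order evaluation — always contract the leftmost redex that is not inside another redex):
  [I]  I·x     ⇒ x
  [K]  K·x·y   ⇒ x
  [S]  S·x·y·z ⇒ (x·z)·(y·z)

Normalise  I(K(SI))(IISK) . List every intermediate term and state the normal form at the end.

Answer: normal form = SI  (in 2 steps)

Working:
  start: I(K(SI))(IISK)
  [1] K(SI)(IISK)
  [2] SI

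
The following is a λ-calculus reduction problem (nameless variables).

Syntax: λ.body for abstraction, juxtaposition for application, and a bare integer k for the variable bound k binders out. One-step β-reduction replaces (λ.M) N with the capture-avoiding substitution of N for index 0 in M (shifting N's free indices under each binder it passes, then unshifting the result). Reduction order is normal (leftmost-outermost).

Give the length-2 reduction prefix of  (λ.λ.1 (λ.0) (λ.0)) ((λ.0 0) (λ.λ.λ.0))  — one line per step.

  start: (λ.λ.1 (λ.0) (λ.0)) ((λ.0 0) (λ.λ.λ.0))
  →1  λ.(λ.0 0) (λ.λ.λ.0) (λ.0) (λ.0)
  →2  λ.(λ.λ.λ.0) (λ.λ.λ.0) (λ.0) (λ.0)

Answer: after 2 steps: λ.(λ.λ.λ.0) (λ.λ.λ.0) (λ.0) (λ.0)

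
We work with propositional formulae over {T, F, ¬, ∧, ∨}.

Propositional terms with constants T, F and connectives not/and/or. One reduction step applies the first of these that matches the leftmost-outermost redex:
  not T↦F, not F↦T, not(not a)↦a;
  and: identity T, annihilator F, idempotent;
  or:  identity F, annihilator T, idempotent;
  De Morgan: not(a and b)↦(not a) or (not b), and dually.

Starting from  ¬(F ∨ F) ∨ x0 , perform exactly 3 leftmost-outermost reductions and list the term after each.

Answer: after 3 steps: T ∨ x0

Working:
  start: ¬(F ∨ F) ∨ x0
  step 1: (¬F ∧ ¬F) ∨ x0
  step 2: ¬F ∨ x0
  step 3: T ∨ x0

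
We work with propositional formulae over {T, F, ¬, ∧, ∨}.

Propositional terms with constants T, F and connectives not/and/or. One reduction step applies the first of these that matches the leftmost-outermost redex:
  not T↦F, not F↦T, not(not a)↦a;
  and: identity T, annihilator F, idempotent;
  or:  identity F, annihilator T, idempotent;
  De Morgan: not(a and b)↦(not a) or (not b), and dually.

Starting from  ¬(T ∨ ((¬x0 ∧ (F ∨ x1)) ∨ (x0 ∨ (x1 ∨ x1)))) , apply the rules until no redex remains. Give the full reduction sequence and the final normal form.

Answer: normal form = F  (in 3 steps)

Working:
  start: ¬(T ∨ ((¬x0 ∧ (F ∨ x1)) ∨ (x0 ∨ (x1 ∨ x1))))
  step 1: ¬T ∧ ¬((¬x0 ∧ (F ∨ x1)) ∨ (x0 ∨ (x1 ∨ x1)))
  step 2: F ∧ ¬((¬x0 ∧ (F ∨ x1)) ∨ (x0 ∨ (x1 ∨ x1)))
  step 3: F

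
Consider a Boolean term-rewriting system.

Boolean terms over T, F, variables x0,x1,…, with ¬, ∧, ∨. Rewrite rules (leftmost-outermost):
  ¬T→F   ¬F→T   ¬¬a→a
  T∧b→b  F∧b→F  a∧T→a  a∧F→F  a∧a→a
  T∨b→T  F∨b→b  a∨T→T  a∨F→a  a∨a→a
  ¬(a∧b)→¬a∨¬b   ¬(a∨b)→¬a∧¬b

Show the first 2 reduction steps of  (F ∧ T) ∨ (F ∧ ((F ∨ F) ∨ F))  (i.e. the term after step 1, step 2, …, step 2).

Answer: after 2 steps: F ∧ ((F ∨ F) ∨ F)

Derivation:
  start: (F ∧ T) ∨ (F ∧ ((F ∨ F) ∨ F))
  →1  F ∨ (F ∧ ((F ∨ F) ∨ F))
  →2  F ∧ ((F ∨ F) ∨ F)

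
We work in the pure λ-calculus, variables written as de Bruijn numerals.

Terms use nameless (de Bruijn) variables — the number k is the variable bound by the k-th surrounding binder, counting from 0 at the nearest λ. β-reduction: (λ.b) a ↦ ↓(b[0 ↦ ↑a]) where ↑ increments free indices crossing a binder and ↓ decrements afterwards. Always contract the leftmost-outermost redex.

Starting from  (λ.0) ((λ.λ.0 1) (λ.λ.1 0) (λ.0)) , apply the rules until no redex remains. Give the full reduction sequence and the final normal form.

Answer: normal form = λ.λ.1 0  (in 4 steps)

Working:
  start: (λ.0) ((λ.λ.0 1) (λ.λ.1 0) (λ.0))
  [1] (λ.λ.0 1) (λ.λ.1 0) (λ.0)
  [2] (λ.0 (λ.λ.1 0)) (λ.0)
  [3] (λ.0) (λ.λ.1 0)
  [4] λ.λ.1 0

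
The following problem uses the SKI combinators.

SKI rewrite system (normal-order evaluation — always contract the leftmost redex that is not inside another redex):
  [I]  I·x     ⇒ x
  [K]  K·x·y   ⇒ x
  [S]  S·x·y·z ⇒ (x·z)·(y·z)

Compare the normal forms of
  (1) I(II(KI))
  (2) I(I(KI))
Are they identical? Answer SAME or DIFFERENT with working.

Term A:
  start: I(II(KI))
  →1  II(KI)
  →2  I(KI)
  →3  KI

Term B:
  start: I(I(KI))
  →1  I(KI)
  →2  KI

Answer: SAME — A ⇓ KI, B ⇓ KI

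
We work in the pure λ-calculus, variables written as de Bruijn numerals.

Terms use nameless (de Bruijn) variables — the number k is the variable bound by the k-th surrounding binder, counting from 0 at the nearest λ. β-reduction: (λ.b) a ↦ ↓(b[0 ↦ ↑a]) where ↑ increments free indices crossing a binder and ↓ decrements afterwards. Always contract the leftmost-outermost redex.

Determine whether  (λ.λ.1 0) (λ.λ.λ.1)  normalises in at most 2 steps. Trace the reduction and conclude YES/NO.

Answer: YES — reaches normal form λ.λ.λ.1 in 2 ≤ 2 steps

Working:
  start: (λ.λ.1 0) (λ.λ.λ.1)
  →1  λ.(λ.λ.λ.1) 0
  →2  λ.λ.λ.1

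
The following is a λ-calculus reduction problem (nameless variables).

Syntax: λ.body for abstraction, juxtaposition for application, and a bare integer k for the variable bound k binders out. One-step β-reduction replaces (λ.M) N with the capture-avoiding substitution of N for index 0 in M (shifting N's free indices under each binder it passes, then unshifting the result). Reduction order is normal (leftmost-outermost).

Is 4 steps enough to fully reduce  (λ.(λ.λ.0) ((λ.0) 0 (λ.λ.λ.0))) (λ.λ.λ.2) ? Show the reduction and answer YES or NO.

Answer: YES — reaches normal form λ.0 in 2 ≤ 4 steps

Derivation:
  start: (λ.(λ.λ.0) ((λ.0) 0 (λ.λ.λ.0))) (λ.λ.λ.2)
  step 1: (λ.λ.0) ((λ.0) (λ.λ.λ.2) (λ.λ.λ.0))
  step 2: λ.0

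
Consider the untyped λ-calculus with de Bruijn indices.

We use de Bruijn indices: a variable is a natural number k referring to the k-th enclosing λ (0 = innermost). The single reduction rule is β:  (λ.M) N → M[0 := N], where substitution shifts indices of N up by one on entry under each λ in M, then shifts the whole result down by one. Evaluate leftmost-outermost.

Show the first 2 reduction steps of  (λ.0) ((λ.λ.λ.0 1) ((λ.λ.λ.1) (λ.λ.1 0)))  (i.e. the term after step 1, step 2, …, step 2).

Answer: after 2 steps: λ.λ.0 1

Derivation:
  start: (λ.0) ((λ.λ.λ.0 1) ((λ.λ.λ.1) (λ.λ.1 0)))
  step 1: (λ.λ.λ.0 1) ((λ.λ.λ.1) (λ.λ.1 0))
  step 2: λ.λ.0 1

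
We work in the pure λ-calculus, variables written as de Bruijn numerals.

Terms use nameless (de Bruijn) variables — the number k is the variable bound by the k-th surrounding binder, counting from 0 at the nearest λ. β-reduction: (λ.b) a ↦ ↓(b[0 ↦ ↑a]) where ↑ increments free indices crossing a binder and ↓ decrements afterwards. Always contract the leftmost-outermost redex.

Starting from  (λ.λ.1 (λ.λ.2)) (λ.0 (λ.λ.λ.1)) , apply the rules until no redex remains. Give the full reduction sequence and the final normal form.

Answer: normal form = λ.λ.1  (in 3 steps)

Reduction:
  start: (λ.λ.1 (λ.λ.2)) (λ.0 (λ.λ.λ.1))
  →1  λ.(λ.0 (λ.λ.λ.1)) (λ.λ.2)
  →2  λ.(λ.λ.2) (λ.λ.λ.1)
  →3  λ.λ.1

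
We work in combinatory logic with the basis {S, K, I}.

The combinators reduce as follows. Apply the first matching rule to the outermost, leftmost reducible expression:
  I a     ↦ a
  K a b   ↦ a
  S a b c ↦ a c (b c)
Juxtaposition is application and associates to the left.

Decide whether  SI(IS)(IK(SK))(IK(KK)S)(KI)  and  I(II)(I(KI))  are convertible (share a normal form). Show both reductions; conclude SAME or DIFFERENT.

Answer: SAME — A ⇓ KI, B ⇓ KI

Working:
Term A:
  start: SI(IS)(IK(SK))(IK(KK)S)(KI)
  step 1: I(IK(SK))(IS(IK(SK)))(IK(KK)S)(KI)
  step 2: IK(SK)(IS(IK(SK)))(IK(KK)S)(KI)
  step 3: K(SK)(IS(IK(SK)))(IK(KK)S)(KI)
  step 4: SK(IK(KK)S)(KI)
  step 5: K(KI)(IK(KK)S(KI))
  step 6: KI

Term B:
  start: I(II)(I(KI))
  step 1: II(I(KI))
  step 2: I(I(KI))
  step 3: I(KI)
  step 4: KI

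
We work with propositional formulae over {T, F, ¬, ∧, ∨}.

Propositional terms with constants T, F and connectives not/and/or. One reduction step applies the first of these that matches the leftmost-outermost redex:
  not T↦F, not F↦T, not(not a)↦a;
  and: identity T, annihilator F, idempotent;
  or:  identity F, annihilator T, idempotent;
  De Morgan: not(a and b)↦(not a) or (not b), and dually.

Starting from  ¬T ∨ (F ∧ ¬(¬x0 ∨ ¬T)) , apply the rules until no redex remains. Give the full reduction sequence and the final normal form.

  start: ¬T ∨ (F ∧ ¬(¬x0 ∨ ¬T))
  [1] F ∨ (F ∧ ¬(¬x0 ∨ ¬T))
  [2] F ∧ ¬(¬x0 ∨ ¬T)
  [3] F

Answer: normal form = F  (in 3 steps)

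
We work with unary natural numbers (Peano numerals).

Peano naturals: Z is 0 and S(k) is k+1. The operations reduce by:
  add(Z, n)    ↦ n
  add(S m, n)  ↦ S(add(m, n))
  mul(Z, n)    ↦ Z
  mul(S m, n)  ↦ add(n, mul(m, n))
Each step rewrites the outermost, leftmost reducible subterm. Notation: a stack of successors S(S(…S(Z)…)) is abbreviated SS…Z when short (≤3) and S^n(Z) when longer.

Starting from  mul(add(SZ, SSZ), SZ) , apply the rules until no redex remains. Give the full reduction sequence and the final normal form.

  start: mul(add(SZ, SSZ), SZ)
  [1] mul(S(add(Z, SSZ)), SZ)
  [2] add(SZ, mul(add(Z, SSZ), SZ))
  [3] S(add(Z, mul(add(Z, SSZ), SZ)))
  [4] S(mul(add(Z, SSZ), SZ))
  [5] S(mul(SSZ, SZ))
  [6] S(add(SZ, mul(SZ, SZ)))
  [7] S(S(add(Z, mul(SZ, SZ))))
  [8] S(S(mul(SZ, SZ)))
  [9] S(S(add(SZ, mul(Z, SZ))))
  [10] S(S(S(add(Z, mul(Z, SZ)))))
  [11] S(S(S(mul(Z, SZ))))
  [12] SSSZ

Answer: normal form = SSSZ  (in 12 steps)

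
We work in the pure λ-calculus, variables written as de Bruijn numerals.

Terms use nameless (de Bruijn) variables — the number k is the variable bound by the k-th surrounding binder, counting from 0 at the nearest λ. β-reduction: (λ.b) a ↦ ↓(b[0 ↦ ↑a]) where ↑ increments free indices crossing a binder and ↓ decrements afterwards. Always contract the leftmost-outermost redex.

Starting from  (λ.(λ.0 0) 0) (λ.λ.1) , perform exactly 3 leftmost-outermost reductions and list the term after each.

Answer: after 3 steps: λ.λ.λ.1

Derivation:
  start: (λ.(λ.0 0) 0) (λ.λ.1)
  [1] (λ.0 0) (λ.λ.1)
  [2] (λ.λ.1) (λ.λ.1)
  [3] λ.λ.λ.1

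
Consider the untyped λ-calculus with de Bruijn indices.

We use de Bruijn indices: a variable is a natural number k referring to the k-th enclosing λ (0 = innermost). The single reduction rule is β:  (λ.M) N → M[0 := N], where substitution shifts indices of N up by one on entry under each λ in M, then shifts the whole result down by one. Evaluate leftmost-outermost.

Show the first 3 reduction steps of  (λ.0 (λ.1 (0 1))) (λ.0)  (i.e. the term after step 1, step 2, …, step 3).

Answer: after 3 steps: λ.0 (λ.0)

Working:
  start: (λ.0 (λ.1 (0 1))) (λ.0)
  [1] (λ.0) (λ.(λ.0) (0 (λ.0)))
  [2] λ.(λ.0) (0 (λ.0))
  [3] λ.0 (λ.0)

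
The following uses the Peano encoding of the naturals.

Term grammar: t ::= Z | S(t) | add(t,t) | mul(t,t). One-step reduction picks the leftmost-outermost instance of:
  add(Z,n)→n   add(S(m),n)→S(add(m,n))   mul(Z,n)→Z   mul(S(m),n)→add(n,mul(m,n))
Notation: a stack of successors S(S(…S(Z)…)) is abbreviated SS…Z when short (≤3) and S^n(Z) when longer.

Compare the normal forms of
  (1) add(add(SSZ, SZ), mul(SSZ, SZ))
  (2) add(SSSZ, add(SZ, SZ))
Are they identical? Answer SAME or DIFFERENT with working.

Term A:
  start: add(add(SSZ, SZ), mul(SSZ, SZ))
  [1] add(S(add(SZ, SZ)), mul(SSZ, SZ))
  [2] S(add(add(SZ, SZ), mul(SSZ, SZ)))
  [3] S(add(S(add(Z, SZ)), mul(SSZ, SZ)))
  [4] S(S(add(add(Z, SZ), mul(SSZ, SZ))))
  [5] S(S(add(SZ, mul(SSZ, SZ))))
  [6] S(S(S(add(Z, mul(SSZ, SZ)))))
  [7] S(S(S(mul(SSZ, SZ))))
  [8] S(S(S(add(SZ, mul(SZ, SZ)))))
  [9] S(S(S(S(add(Z, mul(SZ, SZ))))))
  [10] S(S(S(S(mul(SZ, SZ)))))
  [11] S(S(S(S(add(SZ, mul(Z, SZ))))))
  [12] S(S(S(S(S(add(Z, mul(Z, SZ)))))))
  [13] S(S(S(S(S(mul(Z, SZ))))))
  [14] S^5(Z)

Term B:
  start: add(SSSZ, add(SZ, SZ))
  [1] S(add(SSZ, add(SZ, SZ)))
  [2] S(S(add(SZ, add(SZ, SZ))))
  [3] S(S(S(add(Z, add(SZ, SZ)))))
  [4] S(S(S(add(SZ, SZ))))
  [5] S(S(S(S(add(Z, SZ)))))
  [6] S^5(Z)

Answer: SAME — A ⇓ S^5(Z), B ⇓ S^5(Z)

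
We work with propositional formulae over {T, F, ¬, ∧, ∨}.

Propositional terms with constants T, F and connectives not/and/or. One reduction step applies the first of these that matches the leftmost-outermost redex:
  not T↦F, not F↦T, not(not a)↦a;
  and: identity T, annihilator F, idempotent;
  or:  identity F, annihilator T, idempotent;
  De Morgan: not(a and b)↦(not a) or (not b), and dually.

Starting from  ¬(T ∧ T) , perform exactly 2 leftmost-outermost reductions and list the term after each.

  start: ¬(T ∧ T)
  step 1: ¬T ∨ ¬T
  step 2: ¬T

Answer: after 2 steps: ¬T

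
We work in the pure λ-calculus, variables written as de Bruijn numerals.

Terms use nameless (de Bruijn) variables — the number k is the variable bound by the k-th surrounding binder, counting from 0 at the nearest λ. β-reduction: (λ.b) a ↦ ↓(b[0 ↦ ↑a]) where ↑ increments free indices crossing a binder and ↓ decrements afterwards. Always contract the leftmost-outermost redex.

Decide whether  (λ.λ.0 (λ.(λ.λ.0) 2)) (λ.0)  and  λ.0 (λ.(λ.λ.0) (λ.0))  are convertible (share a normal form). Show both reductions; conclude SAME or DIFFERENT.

Answer: SAME — A ⇓ λ.0 (λ.λ.0), B ⇓ λ.0 (λ.λ.0)

Working:
Term A:
  start: (λ.λ.0 (λ.(λ.λ.0) 2)) (λ.0)
  →1  λ.0 (λ.(λ.λ.0) (λ.0))
  →2  λ.0 (λ.λ.0)

Term B:
  start: λ.0 (λ.(λ.λ.0) (λ.0))
  →1  λ.0 (λ.λ.0)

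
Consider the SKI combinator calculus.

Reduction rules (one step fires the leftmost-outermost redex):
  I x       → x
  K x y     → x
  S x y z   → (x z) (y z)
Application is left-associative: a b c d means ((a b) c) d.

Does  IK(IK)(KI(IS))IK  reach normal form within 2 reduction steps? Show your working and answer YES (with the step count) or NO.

Answer: NO — after 2 steps the term is IKIK, not yet normal

Derivation:
  start: IK(IK)(KI(IS))IK
  step 1: K(IK)(KI(IS))IK
  step 2: IKIK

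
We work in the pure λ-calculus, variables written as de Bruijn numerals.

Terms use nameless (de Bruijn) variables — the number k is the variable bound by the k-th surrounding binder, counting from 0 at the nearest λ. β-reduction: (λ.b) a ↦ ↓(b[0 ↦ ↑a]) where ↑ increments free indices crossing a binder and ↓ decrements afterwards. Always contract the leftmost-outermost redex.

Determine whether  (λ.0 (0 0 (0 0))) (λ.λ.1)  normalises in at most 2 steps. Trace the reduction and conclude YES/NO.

  start: (λ.0 (0 0 (0 0))) (λ.λ.1)
  →1  (λ.λ.1) ((λ.λ.1) (λ.λ.1) ((λ.λ.1) (λ.λ.1)))
  →2  λ.(λ.λ.1) (λ.λ.1) ((λ.λ.1) (λ.λ.1))

Answer: NO — after 2 steps the term is λ.(λ.λ.1) (λ.λ.1) ((λ.λ.1) (λ.λ.1)), not yet normal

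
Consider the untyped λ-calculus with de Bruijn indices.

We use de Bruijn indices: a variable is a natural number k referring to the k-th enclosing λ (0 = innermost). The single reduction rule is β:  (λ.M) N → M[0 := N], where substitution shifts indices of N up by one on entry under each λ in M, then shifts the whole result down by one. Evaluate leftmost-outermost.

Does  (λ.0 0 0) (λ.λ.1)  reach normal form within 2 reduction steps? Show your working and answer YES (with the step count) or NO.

Answer: NO — after 2 steps the term is (λ.λ.λ.1) (λ.λ.1), not yet normal

Working:
  start: (λ.0 0 0) (λ.λ.1)
  [1] (λ.λ.1) (λ.λ.1) (λ.λ.1)
  [2] (λ.λ.λ.1) (λ.λ.1)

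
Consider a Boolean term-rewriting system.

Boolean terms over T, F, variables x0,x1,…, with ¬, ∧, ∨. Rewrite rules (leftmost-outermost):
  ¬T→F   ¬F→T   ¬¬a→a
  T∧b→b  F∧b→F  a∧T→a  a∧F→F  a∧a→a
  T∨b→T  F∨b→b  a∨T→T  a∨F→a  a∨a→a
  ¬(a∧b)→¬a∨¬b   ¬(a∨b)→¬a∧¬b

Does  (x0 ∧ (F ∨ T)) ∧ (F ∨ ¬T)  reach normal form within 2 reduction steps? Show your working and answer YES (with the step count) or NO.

Answer: NO — after 2 steps the term is x0 ∧ (F ∨ ¬T), not yet normal

Derivation:
  start: (x0 ∧ (F ∨ T)) ∧ (F ∨ ¬T)
  [1] (x0 ∧ T) ∧ (F ∨ ¬T)
  [2] x0 ∧ (F ∨ ¬T)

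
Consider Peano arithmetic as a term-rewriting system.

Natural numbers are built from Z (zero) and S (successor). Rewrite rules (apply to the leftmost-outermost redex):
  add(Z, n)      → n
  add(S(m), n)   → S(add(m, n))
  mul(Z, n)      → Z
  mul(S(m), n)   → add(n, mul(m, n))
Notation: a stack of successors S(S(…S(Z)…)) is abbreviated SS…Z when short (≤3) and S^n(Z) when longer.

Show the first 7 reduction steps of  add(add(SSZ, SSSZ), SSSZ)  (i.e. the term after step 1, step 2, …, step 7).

  start: add(add(SSZ, SSSZ), SSSZ)
  [1] add(S(add(SZ, SSSZ)), SSSZ)
  [2] S(add(add(SZ, SSSZ), SSSZ))
  [3] S(add(S(add(Z, SSSZ)), SSSZ))
  [4] S(S(add(add(Z, SSSZ), SSSZ)))
  [5] S(S(add(SSSZ, SSSZ)))
  [6] S(S(S(add(SSZ, SSSZ))))
  [7] S(S(S(S(add(SZ, SSSZ)))))

Answer: after 7 steps: S(S(S(S(add(SZ, SSSZ)))))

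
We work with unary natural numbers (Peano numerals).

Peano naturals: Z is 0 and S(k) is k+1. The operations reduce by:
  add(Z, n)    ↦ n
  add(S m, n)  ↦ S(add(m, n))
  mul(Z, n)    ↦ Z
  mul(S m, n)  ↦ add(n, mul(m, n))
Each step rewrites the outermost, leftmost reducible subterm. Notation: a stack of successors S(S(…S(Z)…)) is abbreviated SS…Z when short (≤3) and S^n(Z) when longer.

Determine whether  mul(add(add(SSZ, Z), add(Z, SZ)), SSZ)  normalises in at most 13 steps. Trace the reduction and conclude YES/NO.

  start: mul(add(add(SSZ, Z), add(Z, SZ)), SSZ)
  step 1: mul(add(S(add(SZ, Z)), add(Z, SZ)), SSZ)
  step 2: mul(S(add(add(SZ, Z), add(Z, SZ))), SSZ)
  step 3: add(SSZ, mul(add(add(SZ, Z), add(Z, SZ)), SSZ))
  step 4: S(add(SZ, mul(add(add(SZ, Z), add(Z, SZ)), SSZ)))
  step 5: S(S(add(Z, mul(add(add(SZ, Z), add(Z, SZ)), SSZ))))
  step 6: S(S(mul(add(add(SZ, Z), add(Z, SZ)), SSZ)))
  step 7: S(S(mul(add(S(add(Z, Z)), add(Z, SZ)), SSZ)))
  step 8: S(S(mul(S(add(add(Z, Z), add(Z, SZ))), SSZ)))
  step 9: S(S(add(SSZ, mul(add(add(Z, Z), add(Z, SZ)), SSZ))))
  step 10: S(S(S(add(SZ, mul(add(add(Z, Z), add(Z, SZ)), SSZ)))))
  step 11: S(S(S(S(add(Z, mul(add(add(Z, Z), add(Z, SZ)), SSZ))))))
  step 12: S(S(S(S(mul(add(add(Z, Z), add(Z, SZ)), SSZ)))))
  step 13: S(S(S(S(mul(add(Z, add(Z, SZ)), SSZ)))))

Answer: NO — after 13 steps the term is S(S(S(S(mul(add(Z, add(Z, SZ)), SSZ))))), not yet normal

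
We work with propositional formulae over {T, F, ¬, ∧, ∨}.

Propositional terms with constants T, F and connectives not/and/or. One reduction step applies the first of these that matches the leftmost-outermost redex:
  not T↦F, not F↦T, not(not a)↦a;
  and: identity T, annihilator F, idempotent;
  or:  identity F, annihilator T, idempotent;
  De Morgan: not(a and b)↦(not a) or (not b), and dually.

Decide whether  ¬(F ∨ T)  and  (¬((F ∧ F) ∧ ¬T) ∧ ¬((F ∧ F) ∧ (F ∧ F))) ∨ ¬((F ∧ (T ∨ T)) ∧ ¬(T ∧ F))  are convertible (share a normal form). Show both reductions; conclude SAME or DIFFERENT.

Answer: DIFFERENT — A ⇓ F, B ⇓ T

Derivation:
Term A:
  start: ¬(F ∨ T)
  step 1: ¬F ∧ ¬T
  step 2: T ∧ ¬T
  step 3: ¬T
  step 4: F

Term B:
  start: (¬((F ∧ F) ∧ ¬T) ∧ ¬((F ∧ F) ∧ (F ∧ F))) ∨ ¬((F ∧ (T ∨ T)) ∧ ¬(T ∧ F))
  step 1: ((¬(F ∧ F) ∨ ¬¬T) ∧ ¬((F ∧ F) ∧ (F ∧ F))) ∨ ¬((F ∧ (T ∨ T)) ∧ ¬(T ∧ F))
  step 2: (((¬F ∨ ¬F) ∨ ¬¬T) ∧ ¬((F ∧ F) ∧ (F ∧ F))) ∨ ¬((F ∧ (T ∨ T)) ∧ ¬(T ∧ F))
  step 3: ((¬F ∨ ¬¬T) ∧ ¬((F ∧ F) ∧ (F ∧ F))) ∨ ¬((F ∧ (T ∨ T)) ∧ ¬(T ∧ F))
  step 4: ((T ∨ ¬¬T) ∧ ¬((F ∧ F) ∧ (F ∧ F))) ∨ ¬((F ∧ (T ∨ T)) ∧ ¬(T ∧ F))
  step 5: (T ∧ ¬((F ∧ F) ∧ (F ∧ F))) ∨ ¬((F ∧ (T ∨ T)) ∧ ¬(T ∧ F))
  step 6: ¬((F ∧ F) ∧ (F ∧ F)) ∨ ¬((F ∧ (T ∨ T)) ∧ ¬(T ∧ F))
  step 7: (¬(F ∧ F) ∨ ¬(F ∧ F)) ∨ ¬((F ∧ (T ∨ T)) ∧ ¬(T ∧ F))
  step 8: ¬(F ∧ F) ∨ ¬((F ∧ (T ∨ T)) ∧ ¬(T ∧ F))
  step 9: (¬F ∨ ¬F) ∨ ¬((F ∧ (T ∨ T)) ∧ ¬(T ∧ F))
  step 10: ¬F ∨ ¬((F ∧ (T ∨ T)) ∧ ¬(T ∧ F))
  step 11: T ∨ ¬((F ∧ (T ∨ T)) ∧ ¬(T ∧ F))
  step 12: T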